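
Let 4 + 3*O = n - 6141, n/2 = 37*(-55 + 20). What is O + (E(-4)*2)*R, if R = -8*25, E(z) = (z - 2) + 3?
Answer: -5135/3 ≈ -1711.7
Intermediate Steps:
E(z) = 1 + z (E(z) = (-2 + z) + 3 = 1 + z)
n = -2590 (n = 2*(37*(-55 + 20)) = 2*(37*(-35)) = 2*(-1295) = -2590)
R = -200
O = -8735/3 (O = -4/3 + (-2590 - 6141)/3 = -4/3 + (⅓)*(-8731) = -4/3 - 8731/3 = -8735/3 ≈ -2911.7)
O + (E(-4)*2)*R = -8735/3 + ((1 - 4)*2)*(-200) = -8735/3 - 3*2*(-200) = -8735/3 - 6*(-200) = -8735/3 + 1200 = -5135/3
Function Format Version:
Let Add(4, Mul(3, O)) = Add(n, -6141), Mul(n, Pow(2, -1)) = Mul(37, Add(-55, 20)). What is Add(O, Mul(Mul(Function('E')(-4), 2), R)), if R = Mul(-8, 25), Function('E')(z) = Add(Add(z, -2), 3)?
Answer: Rational(-5135, 3) ≈ -1711.7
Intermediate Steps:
Function('E')(z) = Add(1, z) (Function('E')(z) = Add(Add(-2, z), 3) = Add(1, z))
n = -2590 (n = Mul(2, Mul(37, Add(-55, 20))) = Mul(2, Mul(37, -35)) = Mul(2, -1295) = -2590)
R = -200
O = Rational(-8735, 3) (O = Add(Rational(-4, 3), Mul(Rational(1, 3), Add(-2590, -6141))) = Add(Rational(-4, 3), Mul(Rational(1, 3), -8731)) = Add(Rational(-4, 3), Rational(-8731, 3)) = Rational(-8735, 3) ≈ -2911.7)
Add(O, Mul(Mul(Function('E')(-4), 2), R)) = Add(Rational(-8735, 3), Mul(Mul(Add(1, -4), 2), -200)) = Add(Rational(-8735, 3), Mul(Mul(-3, 2), -200)) = Add(Rational(-8735, 3), Mul(-6, -200)) = Add(Rational(-8735, 3), 1200) = Rational(-5135, 3)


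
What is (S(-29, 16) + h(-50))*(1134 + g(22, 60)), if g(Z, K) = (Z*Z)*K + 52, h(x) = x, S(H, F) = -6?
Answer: -1692656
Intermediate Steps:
g(Z, K) = 52 + K*Z² (g(Z, K) = Z²*K + 52 = K*Z² + 52 = 52 + K*Z²)
(S(-29, 16) + h(-50))*(1134 + g(22, 60)) = (-6 - 50)*(1134 + (52 + 60*22²)) = -56*(1134 + (52 + 60*484)) = -56*(1134 + (52 + 29040)) = -56*(1134 + 29092) = -56*30226 = -1692656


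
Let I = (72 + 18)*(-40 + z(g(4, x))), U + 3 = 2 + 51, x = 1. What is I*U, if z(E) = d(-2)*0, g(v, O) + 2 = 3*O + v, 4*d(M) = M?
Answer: -180000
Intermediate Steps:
d(M) = M/4
g(v, O) = -2 + v + 3*O (g(v, O) = -2 + (3*O + v) = -2 + (v + 3*O) = -2 + v + 3*O)
U = 50 (U = -3 + (2 + 51) = -3 + 53 = 50)
z(E) = 0 (z(E) = ((¼)*(-2))*0 = -½*0 = 0)
I = -3600 (I = (72 + 18)*(-40 + 0) = 90*(-40) = -3600)
I*U = -3600*50 = -180000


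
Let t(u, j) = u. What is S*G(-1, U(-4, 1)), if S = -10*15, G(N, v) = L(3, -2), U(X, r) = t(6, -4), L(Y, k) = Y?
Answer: -450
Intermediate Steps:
U(X, r) = 6
G(N, v) = 3
S = -150
S*G(-1, U(-4, 1)) = -150*3 = -450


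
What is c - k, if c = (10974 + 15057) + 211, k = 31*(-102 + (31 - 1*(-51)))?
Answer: 26862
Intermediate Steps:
k = -620 (k = 31*(-102 + (31 + 51)) = 31*(-102 + 82) = 31*(-20) = -620)
c = 26242 (c = 26031 + 211 = 26242)
c - k = 26242 - 1*(-620) = 26242 + 620 = 26862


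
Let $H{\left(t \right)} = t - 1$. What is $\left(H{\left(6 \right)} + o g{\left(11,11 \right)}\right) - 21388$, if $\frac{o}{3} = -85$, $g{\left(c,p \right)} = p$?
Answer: $-24188$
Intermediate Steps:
$o = -255$ ($o = 3 \left(-85\right) = -255$)
$H{\left(t \right)} = -1 + t$ ($H{\left(t \right)} = t - 1 = -1 + t$)
$\left(H{\left(6 \right)} + o g{\left(11,11 \right)}\right) - 21388 = \left(\left(-1 + 6\right) - 2805\right) - 21388 = \left(5 - 2805\right) - 21388 = -2800 - 21388 = -24188$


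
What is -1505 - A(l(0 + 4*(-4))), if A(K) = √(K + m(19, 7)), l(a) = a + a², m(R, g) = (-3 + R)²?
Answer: -1505 - 4*√31 ≈ -1527.3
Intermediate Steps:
A(K) = √(256 + K) (A(K) = √(K + (-3 + 19)²) = √(K + 16²) = √(K + 256) = √(256 + K))
-1505 - A(l(0 + 4*(-4))) = -1505 - √(256 + (0 + 4*(-4))*(1 + (0 + 4*(-4)))) = -1505 - √(256 + (0 - 16)*(1 + (0 - 16))) = -1505 - √(256 - 16*(1 - 16)) = -1505 - √(256 - 16*(-15)) = -1505 - √(256 + 240) = -1505 - √496 = -1505 - 4*√31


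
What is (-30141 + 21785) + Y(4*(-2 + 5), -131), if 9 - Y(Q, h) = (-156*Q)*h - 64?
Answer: -253515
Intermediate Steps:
Y(Q, h) = 73 + 156*Q*h (Y(Q, h) = 9 - ((-156*Q)*h - 64) = 9 - (-156*Q*h - 64) = 9 - (-64 - 156*Q*h) = 9 + (64 + 156*Q*h) = 73 + 156*Q*h)
(-30141 + 21785) + Y(4*(-2 + 5), -131) = (-30141 + 21785) + (73 + 156*(4*(-2 + 5))*(-131)) = -8356 + (73 + 156*(4*3)*(-131)) = -8356 + (73 + 156*12*(-131)) = -8356 + (73 - 245232) = -8356 - 245159 = -253515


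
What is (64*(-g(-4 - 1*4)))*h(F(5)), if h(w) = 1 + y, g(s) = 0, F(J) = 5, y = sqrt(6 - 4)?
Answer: 0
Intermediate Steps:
y = sqrt(2) ≈ 1.4142
h(w) = 1 + sqrt(2)
(64*(-g(-4 - 1*4)))*h(F(5)) = (64*(-1*0))*(1 + sqrt(2)) = (64*0)*(1 + sqrt(2)) = 0*(1 + sqrt(2)) = 0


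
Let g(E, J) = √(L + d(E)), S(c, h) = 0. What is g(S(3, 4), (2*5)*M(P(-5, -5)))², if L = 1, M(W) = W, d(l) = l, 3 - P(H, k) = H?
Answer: 1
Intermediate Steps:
P(H, k) = 3 - H
g(E, J) = √(1 + E)
g(S(3, 4), (2*5)*M(P(-5, -5)))² = (√(1 + 0))² = (√1)² = 1² = 1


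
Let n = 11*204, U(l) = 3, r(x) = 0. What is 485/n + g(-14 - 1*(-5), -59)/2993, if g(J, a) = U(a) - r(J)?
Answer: 1458337/6716292 ≈ 0.21713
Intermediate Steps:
g(J, a) = 3 (g(J, a) = 3 - 1*0 = 3 + 0 = 3)
n = 2244
485/n + g(-14 - 1*(-5), -59)/2993 = 485/2244 + 3/2993 = 1458337/6716292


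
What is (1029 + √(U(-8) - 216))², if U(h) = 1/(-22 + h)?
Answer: (30870 + I*√194430)²/900 ≈ 1.0586e+6 + 30249.0*I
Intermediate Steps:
(1029 + √(U(-8) - 216))² = (1029 + √(1/(-22 - 8) - 216))² = (1029 + √(1/(-30) - 216))² = (1029 + √(-1/30 - 216))² = (1029 + √(-6481/30))² = (1029 + I*√194430/30)²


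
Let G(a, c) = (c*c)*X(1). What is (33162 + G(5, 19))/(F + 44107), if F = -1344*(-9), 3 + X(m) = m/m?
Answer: 32440/56203 ≈ 0.57719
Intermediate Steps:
X(m) = -2 (X(m) = -3 + m/m = -3 + 1 = -2)
F = 12096
G(a, c) = -2*c² (G(a, c) = (c*c)*(-2) = c²*(-2) = -2*c²)
(33162 + G(5, 19))/(F + 44107) = (33162 - 2*19²)/(12096 + 44107) = (33162 - 2*361)/56203 = (33162 - 722)*(1/56203) = 32440*(1/56203) = 32440/56203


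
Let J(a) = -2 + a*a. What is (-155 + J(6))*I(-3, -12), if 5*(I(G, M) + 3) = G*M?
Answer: -2541/5 ≈ -508.20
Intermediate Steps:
I(G, M) = -3 + G*M/5 (I(G, M) = -3 + (G*M)/5 = -3 + G*M/5)
J(a) = -2 + a²
(-155 + J(6))*I(-3, -12) = (-155 + (-2 + 6²))*(-3 + (⅕)*(-3)*(-12)) = (-155 + (-2 + 36))*(-3 + 36/5) = (-155 + 34)*(21/5) = -121*21/5 = -2541/5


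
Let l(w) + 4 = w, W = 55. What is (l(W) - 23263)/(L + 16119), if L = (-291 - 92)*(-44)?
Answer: -23212/32971 ≈ -0.70401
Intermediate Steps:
L = 16852 (L = -383*(-44) = 16852)
l(w) = -4 + w
(l(W) - 23263)/(L + 16119) = ((-4 + 55) - 23263)/(16852 + 16119) = (51 - 23263)/32971 = -23212*1/32971 = -23212/32971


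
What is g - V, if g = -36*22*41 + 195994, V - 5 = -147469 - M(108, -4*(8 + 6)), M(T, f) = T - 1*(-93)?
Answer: 311187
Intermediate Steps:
M(T, f) = 93 + T (M(T, f) = T + 93 = 93 + T)
V = -147665 (V = 5 + (-147469 - (93 + 108)) = 5 + (-147469 - 1*201) = 5 + (-147469 - 201) = 5 - 147670 = -147665)
g = 163522 (g = -792*41 + 195994 = -32472 + 195994 = 163522)
g - V = 163522 - 1*(-147665) = 163522 + 147665 = 311187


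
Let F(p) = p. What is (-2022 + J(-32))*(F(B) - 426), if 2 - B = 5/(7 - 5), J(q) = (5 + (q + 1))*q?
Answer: 507535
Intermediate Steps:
J(q) = q*(6 + q) (J(q) = (5 + (1 + q))*q = (6 + q)*q = q*(6 + q))
B = -1/2 (B = 2 - 5/(7 - 5) = 2 - 5/2 = -1/2 ≈ -0.50000)
(-2022 + J(-32))*(F(B) - 426) = (-2022 - 32*(6 - 32))*(-1/2 - 426) = (-2022 - 32*(-26))*(-853/2) = (-2022 + 832)*(-853/2) = -1190*(-853/2) = 507535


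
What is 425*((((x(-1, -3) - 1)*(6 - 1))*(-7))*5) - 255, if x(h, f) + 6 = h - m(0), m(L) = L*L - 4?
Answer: 297245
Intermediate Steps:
m(L) = -4 + L² (m(L) = L² - 4 = -4 + L²)
x(h, f) = -2 + h (x(h, f) = -6 + (h - (-4 + 0²)) = -6 + (h - (-4 + 0)) = -6 + (h - 1*(-4)) = -6 + (h + 4) = -6 + (4 + h) = -2 + h)
425*((((x(-1, -3) - 1)*(6 - 1))*(-7))*5) - 255 = 425*(((((-2 - 1) - 1)*(6 - 1))*(-7))*5) - 255 = 425*((((-3 - 1)*5)*(-7))*5) - 255 = 425*((-4*5*(-7))*5) - 255 = 425*(-20*(-7)*5) - 255 = 425*(140*5) - 255 = 425*700 - 255 = 297500 - 255 = 297245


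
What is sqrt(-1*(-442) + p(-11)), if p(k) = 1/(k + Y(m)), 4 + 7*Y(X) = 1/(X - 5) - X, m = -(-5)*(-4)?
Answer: sqrt(21000158)/218 ≈ 21.021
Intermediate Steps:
m = -20 (m = -5*4 = -20)
Y(X) = -4/7 - X/7 + 1/(7*(-5 + X)) (Y(X) = -4/7 + (1/(X - 5) - X)/7 = -4/7 + (1/(-5 + X) - X)/7 = -4/7 + (-X/7 + 1/(7*(-5 + X))) = -4/7 - X/7 + 1/(7*(-5 + X)))
p(k) = 1/(57/25 + k) (p(k) = 1/(k + (21 - 20 - 1*(-20)**2)/(7*(-5 - 20))) = 1/(k + (1/7)*(21 - 20 - 1*400)/(-25)) = 1/(k + (1/7)*(-1/25)*(21 - 20 - 400)) = 1/(k + (1/7)*(-1/25)*(-399)) = 1/(k + 57/25) = 1/(57/25 + k))
sqrt(-1*(-442) + p(-11)) = sqrt(-1*(-442) + 25/(57 + 25*(-11))) = sqrt(442 + 25/(57 - 275)) = sqrt(442 + 25/(-218)) = sqrt(442 + 25*(-1/218)) = sqrt(442 - 25/218) = sqrt(96331/218) = sqrt(21000158)/218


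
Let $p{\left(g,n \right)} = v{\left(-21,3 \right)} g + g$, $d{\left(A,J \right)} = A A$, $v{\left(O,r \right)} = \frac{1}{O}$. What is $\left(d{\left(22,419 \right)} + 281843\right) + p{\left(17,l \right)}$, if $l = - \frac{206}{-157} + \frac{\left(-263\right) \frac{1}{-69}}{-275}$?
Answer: $\frac{5929207}{21} \approx 2.8234 \cdot 10^{5}$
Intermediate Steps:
$d{\left(A,J \right)} = A^{2}$
$l = \frac{3867559}{2979075}$ ($l = \left(-206\right) \left(- \frac{1}{157}\right) + \left(-263\right) \left(- \frac{1}{69}\right) \left(- \frac{1}{275}\right) = \frac{206}{157} + \frac{263}{69} \left(- \frac{1}{275}\right) = \frac{206}{157} - \frac{263}{18975} = \frac{3867559}{2979075} \approx 1.2982$)
$p{\left(g,n \right)} = \frac{20 g}{21}$ ($p{\left(g,n \right)} = \frac{g}{-21} + g = - \frac{g}{21} + g = \frac{20 g}{21}$)
$\left(d{\left(22,419 \right)} + 281843\right) + p{\left(17,l \right)} = \left(22^{2} + 281843\right) + \frac{20}{21} \cdot 17 = \left(484 + 281843\right) + \frac{340}{21} = 282327 + \frac{340}{21} = \frac{5929207}{21}$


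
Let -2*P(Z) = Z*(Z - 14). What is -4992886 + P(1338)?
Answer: -5878642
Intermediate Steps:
P(Z) = -Z*(-14 + Z)/2 (P(Z) = -Z*(Z - 14)/2 = -Z*(-14 + Z)/2)
-4992886 + P(1338) = -4992886 + (½)*1338*(14 - 1*1338) = -4992886 + (½)*1338*(14 - 1338) = -4992886 + (½)*1338*(-1324) = -4992886 - 885756 = -5878642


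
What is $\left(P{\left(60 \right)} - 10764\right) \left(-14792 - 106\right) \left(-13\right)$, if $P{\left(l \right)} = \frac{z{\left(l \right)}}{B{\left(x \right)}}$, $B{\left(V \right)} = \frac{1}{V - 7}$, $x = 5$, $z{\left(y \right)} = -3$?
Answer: $-2083544892$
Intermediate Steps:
$B{\left(V \right)} = \frac{1}{-7 + V}$
$P{\left(l \right)} = 6$ ($P{\left(l \right)} = - \frac{3}{\frac{1}{-7 + 5}} = - \frac{3}{\frac{1}{-2}} = - \frac{3}{- \frac{1}{2}} = \left(-3\right) \left(-2\right) = 6$)
$\left(P{\left(60 \right)} - 10764\right) \left(-14792 - 106\right) \left(-13\right) = \left(6 - 10764\right) \left(-14792 - 106\right) \left(-13\right) = \left(-10758\right) \left(-14898\right) \left(-13\right) = 160272684 \left(-13\right) = -2083544892$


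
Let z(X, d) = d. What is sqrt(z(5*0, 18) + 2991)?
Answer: sqrt(3009) ≈ 54.854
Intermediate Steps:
sqrt(z(5*0, 18) + 2991) = sqrt(18 + 2991) = sqrt(3009)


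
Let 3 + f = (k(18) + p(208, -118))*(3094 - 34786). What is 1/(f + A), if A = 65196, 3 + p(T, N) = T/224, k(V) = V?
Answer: -7/3077307 ≈ -2.2747e-6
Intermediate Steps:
p(T, N) = -3 + T/224
f = -3533679/7 (f = -3 + (18 + (-3 + (1/224)*208))*(3094 - 34786) = -3 + (18 + (-3 + 13/14))*(-31692) = -3 + (18 - 29/14)*(-31692) = -3 + (223/14)*(-31692) = -3 - 3533658/7 = -3533679/7 ≈ -5.0481e+5)
1/(f + A) = 1/(-3533679/7 + 65196) = 1/(-3077307/7) = -7/3077307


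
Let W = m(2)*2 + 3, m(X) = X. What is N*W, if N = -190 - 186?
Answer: -2632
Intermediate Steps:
N = -376
W = 7 (W = 2*2 + 3 = 4 + 3 = 7)
N*W = -376*7 = -2632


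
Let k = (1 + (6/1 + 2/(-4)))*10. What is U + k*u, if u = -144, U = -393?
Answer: -9753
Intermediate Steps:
k = 65 (k = (1 + (6*1 + 2*(-¼)))*10 = (1 + (6 - ½))*10 = (1 + 11/2)*10 = (13/2)*10 = 65)
U + k*u = -393 + 65*(-144) = -393 - 9360 = -9753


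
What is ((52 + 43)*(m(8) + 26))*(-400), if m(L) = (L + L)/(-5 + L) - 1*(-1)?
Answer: -3686000/3 ≈ -1.2287e+6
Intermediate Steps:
m(L) = 1 + 2*L/(-5 + L) (m(L) = (2*L)/(-5 + L) + 1 = 2*L/(-5 + L) + 1 = 1 + 2*L/(-5 + L))
((52 + 43)*(m(8) + 26))*(-400) = ((52 + 43)*((-5 + 3*8)/(-5 + 8) + 26))*(-400) = (95*((-5 + 24)/3 + 26))*(-400) = (95*((1/3)*19 + 26))*(-400) = (95*(19/3 + 26))*(-400) = (95*(97/3))*(-400) = (9215/3)*(-400) = -3686000/3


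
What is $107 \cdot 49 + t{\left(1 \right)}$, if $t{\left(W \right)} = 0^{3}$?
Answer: $5243$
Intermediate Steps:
$t{\left(W \right)} = 0$
$107 \cdot 49 + t{\left(1 \right)} = 107 \cdot 49 + 0 = 5243 + 0 = 5243$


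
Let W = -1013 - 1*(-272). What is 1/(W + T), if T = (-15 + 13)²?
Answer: -1/737 ≈ -0.0013569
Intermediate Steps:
W = -741 (W = -1013 + 272 = -741)
T = 4 (T = (-2)² = 4)
1/(W + T) = 1/(-741 + 4) = 1/(-737) = -1/737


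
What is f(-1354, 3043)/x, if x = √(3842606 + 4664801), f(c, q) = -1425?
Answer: -1425*√8507407/8507407 ≈ -0.48856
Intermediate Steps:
x = √8507407 ≈ 2916.7
f(-1354, 3043)/x = -1425*√8507407/8507407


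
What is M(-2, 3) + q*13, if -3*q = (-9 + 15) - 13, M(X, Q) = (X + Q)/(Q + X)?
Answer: 94/3 ≈ 31.333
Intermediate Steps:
M(X, Q) = 1 (M(X, Q) = (Q + X)/(Q + X) = 1)
q = 7/3 (q = -((-9 + 15) - 13)/3 = -(6 - 13)/3 = -1/3*(-7) = 7/3 ≈ 2.3333)
M(-2, 3) + q*13 = 1 + (7/3)*13 = 1 + 91/3 = 94/3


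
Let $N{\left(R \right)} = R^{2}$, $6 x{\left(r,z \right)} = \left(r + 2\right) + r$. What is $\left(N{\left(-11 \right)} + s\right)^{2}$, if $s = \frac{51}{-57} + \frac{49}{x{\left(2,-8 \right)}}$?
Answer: $\frac{10323369}{361} \approx 28597.0$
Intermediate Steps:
$x{\left(r,z \right)} = \frac{1}{3} + \frac{r}{3}$ ($x{\left(r,z \right)} = \frac{\left(r + 2\right) + r}{6} = \frac{\left(2 + r\right) + r}{6} = \frac{2 + 2 r}{6} = \frac{1}{3} + \frac{r}{3}$)
$s = \frac{914}{19}$ ($s = \frac{51}{-57} + \frac{49}{\frac{1}{3} + \frac{1}{3} \cdot 2} = 51 \left(- \frac{1}{57}\right) + \frac{49}{\frac{1}{3} + \frac{2}{3}} = - \frac{17}{19} + \frac{49}{1} = - \frac{17}{19} + 49 \cdot 1 = - \frac{17}{19} + 49 = \frac{914}{19} \approx 48.105$)
$\left(N{\left(-11 \right)} + s\right)^{2} = \left(\left(-11\right)^{2} + \frac{914}{19}\right)^{2} = \left(121 + \frac{914}{19}\right)^{2} = \left(\frac{3213}{19}\right)^{2} = \frac{10323369}{361}$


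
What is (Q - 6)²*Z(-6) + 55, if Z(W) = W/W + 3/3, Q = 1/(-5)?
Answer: 3297/25 ≈ 131.88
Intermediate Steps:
Q = -⅕ ≈ -0.20000
Z(W) = 2 (Z(W) = 1 + 3*(⅓) = 1 + 1 = 2)
(Q - 6)²*Z(-6) + 55 = (-⅕ - 6)²*2 + 55 = (-31/5)²*2 + 55 = (961/25)*2 + 55 = 1922/25 + 55 = 3297/25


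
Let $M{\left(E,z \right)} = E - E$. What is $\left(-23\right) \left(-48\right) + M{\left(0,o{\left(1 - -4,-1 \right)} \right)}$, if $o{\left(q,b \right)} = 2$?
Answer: $1104$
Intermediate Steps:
$M{\left(E,z \right)} = 0$
$\left(-23\right) \left(-48\right) + M{\left(0,o{\left(1 - -4,-1 \right)} \right)} = \left(-23\right) \left(-48\right) + 0 = 1104 + 0 = 1104$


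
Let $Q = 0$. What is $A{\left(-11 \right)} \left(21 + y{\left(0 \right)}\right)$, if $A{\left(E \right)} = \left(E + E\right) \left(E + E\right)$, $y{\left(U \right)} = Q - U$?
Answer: $10164$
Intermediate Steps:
$y{\left(U \right)} = - U$ ($y{\left(U \right)} = 0 - U = - U$)
$A{\left(E \right)} = 4 E^{2}$ ($A{\left(E \right)} = 2 E 2 E = 4 E^{2}$)
$A{\left(-11 \right)} \left(21 + y{\left(0 \right)}\right) = 4 \left(-11\right)^{2} \left(21 - 0\right) = 4 \cdot 121 \left(21 + 0\right) = 484 \cdot 21 = 10164$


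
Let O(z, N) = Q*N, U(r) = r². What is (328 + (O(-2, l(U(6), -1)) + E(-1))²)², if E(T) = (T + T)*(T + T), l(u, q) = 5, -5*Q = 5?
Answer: 108241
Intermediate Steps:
Q = -1 (Q = -⅕*5 = -1)
O(z, N) = -N
E(T) = 4*T² (E(T) = (2*T)*(2*T) = 4*T²)
(328 + (O(-2, l(U(6), -1)) + E(-1))²)² = (328 + (-1*5 + 4*(-1)²)²)² = (328 + (-5 + 4*1)²)² = (328 + (-5 + 4)²)² = (328 + (-1)²)² = (328 + 1)² = 329² = 108241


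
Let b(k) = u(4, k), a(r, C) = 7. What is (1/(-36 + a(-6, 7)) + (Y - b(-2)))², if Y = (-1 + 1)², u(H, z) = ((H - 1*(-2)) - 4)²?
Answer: 13689/841 ≈ 16.277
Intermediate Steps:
u(H, z) = (-2 + H)² (u(H, z) = ((H + 2) - 4)² = ((2 + H) - 4)² = (-2 + H)²)
b(k) = 4 (b(k) = (-2 + 4)² = 2² = 4)
Y = 0 (Y = 0² = 0)
(1/(-36 + a(-6, 7)) + (Y - b(-2)))² = (1/(-36 + 7) + (0 - 1*4))² = (1/(-29) + (0 - 4))² = (-1/29 - 4)² = (-117/29)² = 13689/841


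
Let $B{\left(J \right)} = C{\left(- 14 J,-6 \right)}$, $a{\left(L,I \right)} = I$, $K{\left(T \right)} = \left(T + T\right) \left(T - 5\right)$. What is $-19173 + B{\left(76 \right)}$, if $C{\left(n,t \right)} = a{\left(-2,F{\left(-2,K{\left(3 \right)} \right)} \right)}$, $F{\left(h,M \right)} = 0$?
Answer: $-19173$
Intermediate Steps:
$K{\left(T \right)} = 2 T \left(-5 + T\right)$
$C{\left(n,t \right)} = 0$
$B{\left(J \right)} = 0$
$-19173 + B{\left(76 \right)} = -19173 + 0 = -19173$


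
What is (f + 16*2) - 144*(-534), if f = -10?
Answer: 76918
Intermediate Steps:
(f + 16*2) - 144*(-534) = (-10 + 16*2) - 144*(-534) = (-10 + 32) + 76896 = 22 + 76896 = 76918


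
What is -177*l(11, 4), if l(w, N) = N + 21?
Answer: -4425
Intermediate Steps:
l(w, N) = 21 + N
-177*l(11, 4) = -177*(21 + 4) = -177*25 = -4425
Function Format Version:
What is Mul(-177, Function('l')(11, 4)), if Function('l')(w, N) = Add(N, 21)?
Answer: -4425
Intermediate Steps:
Function('l')(w, N) = Add(21, N)
Mul(-177, Function('l')(11, 4)) = Mul(-177, Add(21, 4)) = Mul(-177, 25) = -4425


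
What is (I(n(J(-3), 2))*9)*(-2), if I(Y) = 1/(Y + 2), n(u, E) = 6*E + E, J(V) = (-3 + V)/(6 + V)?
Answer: -9/8 ≈ -1.1250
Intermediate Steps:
J(V) = (-3 + V)/(6 + V)
n(u, E) = 7*E
I(Y) = 1/(2 + Y)
(I(n(J(-3), 2))*9)*(-2) = (9/(2 + 7*2))*(-2) = (9/(2 + 14))*(-2) = (9/16)*(-2) = -9/8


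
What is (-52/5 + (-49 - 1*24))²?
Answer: 173889/25 ≈ 6955.6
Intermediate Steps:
(-52/5 + (-49 - 1*24))² = (-52*⅕ + (-49 - 24))² = (-52/5 - 73)² = (-417/5)² = 173889/25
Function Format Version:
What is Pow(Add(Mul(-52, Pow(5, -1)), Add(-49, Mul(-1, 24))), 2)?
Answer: Rational(173889, 25) ≈ 6955.6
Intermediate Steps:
Pow(Add(Mul(-52, Pow(5, -1)), Add(-49, Mul(-1, 24))), 2) = Pow(Add(Mul(-52, Rational(1, 5)), Add(-49, -24)), 2) = Pow(Add(Rational(-52, 5), -73), 2) = Pow(Rational(-417, 5), 2) = Rational(173889, 25)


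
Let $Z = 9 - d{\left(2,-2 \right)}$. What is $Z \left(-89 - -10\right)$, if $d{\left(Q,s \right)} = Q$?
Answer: $-553$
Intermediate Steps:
$Z = 7$ ($Z = 9 - 2 = 7$)
$Z \left(-89 - -10\right) = 7 \left(-89 - -10\right) = 7 \left(-89 + 10\right) = 7 \left(-79\right) = -553$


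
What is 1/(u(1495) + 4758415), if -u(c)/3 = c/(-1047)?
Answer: 349/1660688330 ≈ 2.1015e-7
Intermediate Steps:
u(c) = c/349 (u(c) = -3*c/(-1047) = -3*c*(-1)/1047 = -(-1)*c/349 = c/349)
1/(u(1495) + 4758415) = 1/((1/349)*1495 + 4758415) = 1/(1495/349 + 4758415) = 1/(1660688330/349) = 349/1660688330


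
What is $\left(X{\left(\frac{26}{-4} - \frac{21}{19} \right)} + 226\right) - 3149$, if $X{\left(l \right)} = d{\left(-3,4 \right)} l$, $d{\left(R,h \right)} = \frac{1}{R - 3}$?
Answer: $- \frac{666155}{228} \approx -2921.7$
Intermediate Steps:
$d{\left(R,h \right)} = \frac{1}{-3 + R}$
$X{\left(l \right)} = - \frac{l}{6}$ ($X{\left(l \right)} = \frac{l}{-3 - 3} = \frac{l}{-6} = - \frac{l}{6}$)
$\left(X{\left(\frac{26}{-4} - \frac{21}{19} \right)} + 226\right) - 3149 = \left(- \frac{\frac{26}{-4} - \frac{21}{19}}{6} + 226\right) - 3149 = \left(- \frac{26 \left(- \frac{1}{4}\right) - \frac{21}{19}}{6} + 226\right) - 3149 = \left(- \frac{- \frac{13}{2} - \frac{21}{19}}{6} + 226\right) - 3149 = \left(\left(- \frac{1}{6}\right) \left(- \frac{289}{38}\right) + 226\right) - 3149 = \left(\frac{289}{228} + 226\right) - 3149 = \frac{51817}{228} - 3149 = - \frac{666155}{228}$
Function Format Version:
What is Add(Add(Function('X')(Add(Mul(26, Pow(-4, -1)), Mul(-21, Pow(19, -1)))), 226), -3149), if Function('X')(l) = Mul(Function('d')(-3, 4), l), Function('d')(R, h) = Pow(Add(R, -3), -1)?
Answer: Rational(-666155, 228) ≈ -2921.7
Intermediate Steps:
Function('d')(R, h) = Pow(Add(-3, R), -1)
Function('X')(l) = Mul(Rational(-1, 6), l) (Function('X')(l) = Mul(Pow(Add(-3, -3), -1), l) = Mul(Pow(-6, -1), l) = Mul(Rational(-1, 6), l))
Add(Add(Function('X')(Add(Mul(26, Pow(-4, -1)), Mul(-21, Pow(19, -1)))), 226), -3149) = Add(Add(Mul(Rational(-1, 6), Add(Mul(26, Pow(-4, -1)), Mul(-21, Pow(19, -1)))), 226), -3149) = Add(Add(Mul(Rational(-1, 6), Add(Mul(26, Rational(-1, 4)), Mul(-21, Rational(1, 19)))), 226), -3149) = Add(Add(Mul(Rational(-1, 6), Add(Rational(-13, 2), Rational(-21, 19))), 226), -3149) = Add(Add(Mul(Rational(-1, 6), Rational(-289, 38)), 226), -3149) = Add(Add(Rational(289, 228), 226), -3149) = Add(Rational(51817, 228), -3149) = Rational(-666155, 228)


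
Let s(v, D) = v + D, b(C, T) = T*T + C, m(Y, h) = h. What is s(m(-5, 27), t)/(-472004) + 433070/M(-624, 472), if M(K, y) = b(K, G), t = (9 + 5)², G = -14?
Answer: -51102716931/50504428 ≈ -1011.8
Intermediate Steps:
t = 196 (t = 14² = 196)
b(C, T) = C + T² (b(C, T) = T² + C = C + T²)
s(v, D) = D + v
M(K, y) = 196 + K (M(K, y) = K + (-14)² = K + 196 = 196 + K)
s(m(-5, 27), t)/(-472004) + 433070/M(-624, 472) = (196 + 27)/(-472004) + 433070/(196 - 624) = 223*(-1/472004) + 433070/(-428) = -223/472004 + 433070*(-1/428) = -223/472004 - 216535/214 = -51102716931/50504428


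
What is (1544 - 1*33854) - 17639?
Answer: -49949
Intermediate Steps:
(1544 - 1*33854) - 17639 = (1544 - 33854) - 17639 = -32310 - 17639 = -49949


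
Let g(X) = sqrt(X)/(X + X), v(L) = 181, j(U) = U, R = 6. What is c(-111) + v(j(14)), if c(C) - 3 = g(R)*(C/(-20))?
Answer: 184 + 37*sqrt(6)/80 ≈ 185.13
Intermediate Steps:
g(X) = 1/(2*sqrt(X)) (g(X) = sqrt(X)/((2*X)) = (1/(2*X))*sqrt(X) = 1/(2*sqrt(X)))
c(C) = 3 - C*sqrt(6)/240 (c(C) = 3 + (1/(2*sqrt(6)))*(C/(-20)) = 3 + ((sqrt(6)/6)/2)*(C*(-1/20)) = 3 + (sqrt(6)/12)*(-C/20) = 3 - C*sqrt(6)/240)
c(-111) + v(j(14)) = (3 - 1/240*(-111)*sqrt(6)) + 181 = (3 + 37*sqrt(6)/80) + 181 = 184 + 37*sqrt(6)/80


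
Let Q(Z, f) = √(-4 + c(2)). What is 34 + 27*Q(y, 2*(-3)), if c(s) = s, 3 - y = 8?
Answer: 34 + 27*I*√2 ≈ 34.0 + 38.184*I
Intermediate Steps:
y = -5 (y = 3 - 1*8 = 3 - 8 = -5)
Q(Z, f) = I*√2 (Q(Z, f) = √(-4 + 2) = √(-2) = I*√2)
34 + 27*Q(y, 2*(-3)) = 34 + 27*(I*√2) = 34 + 27*I*√2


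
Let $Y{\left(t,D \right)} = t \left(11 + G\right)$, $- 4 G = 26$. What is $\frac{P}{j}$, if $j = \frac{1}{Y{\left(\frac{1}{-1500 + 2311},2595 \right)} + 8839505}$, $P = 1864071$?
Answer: $\frac{26726448124891449}{1622} \approx 1.6477 \cdot 10^{13}$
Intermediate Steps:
$G = - \frac{13}{2}$ ($G = \left(- \frac{1}{4}\right) 26 = - \frac{13}{2} \approx -6.5$)
$Y{\left(t,D \right)} = \frac{9 t}{2}$ ($Y{\left(t,D \right)} = t \left(11 - \frac{13}{2}\right) = t \frac{9}{2} = \frac{9 t}{2}$)
$j = \frac{1622}{14337677119}$ ($j = \frac{1}{\frac{9}{2 \left(-1500 + 2311\right)} + 8839505} = \frac{1}{\frac{9}{2 \cdot 811} + 8839505} = \frac{1}{\frac{9}{2} \cdot \frac{1}{811} + 8839505} = \frac{1}{\frac{9}{1622} + 8839505} = \frac{1}{\frac{14337677119}{1622}} = \frac{1622}{14337677119} \approx 1.1313 \cdot 10^{-7}$)
$\frac{P}{j} = \frac{1864071}{\frac{1622}{14337677119}} = 1864071 \cdot \frac{14337677119}{1622} = \frac{26726448124891449}{1622}$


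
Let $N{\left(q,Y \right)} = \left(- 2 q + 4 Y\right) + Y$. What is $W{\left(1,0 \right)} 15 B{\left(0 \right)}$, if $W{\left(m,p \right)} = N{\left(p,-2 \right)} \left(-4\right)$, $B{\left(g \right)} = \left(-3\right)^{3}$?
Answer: $-16200$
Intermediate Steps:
$B{\left(g \right)} = -27$
$N{\left(q,Y \right)} = - 2 q + 5 Y$
$W{\left(m,p \right)} = 40 + 8 p$ ($W{\left(m,p \right)} = \left(- 2 p + 5 \left(-2\right)\right) \left(-4\right) = \left(- 2 p - 10\right) \left(-4\right) = \left(-10 - 2 p\right) \left(-4\right) = 40 + 8 p$)
$W{\left(1,0 \right)} 15 B{\left(0 \right)} = \left(40 + 8 \cdot 0\right) 15 \left(-27\right) = \left(40 + 0\right) 15 \left(-27\right) = 40 \cdot 15 \left(-27\right) = 600 \left(-27\right) = -16200$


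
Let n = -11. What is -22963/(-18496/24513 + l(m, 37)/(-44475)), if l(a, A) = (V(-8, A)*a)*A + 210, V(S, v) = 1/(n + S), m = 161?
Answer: 158552609451825/5193788443 ≈ 30527.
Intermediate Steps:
V(S, v) = 1/(-11 + S)
l(a, A) = 210 - A*a/19 (l(a, A) = (a/(-11 - 8))*A + 210 = (a/(-19))*A + 210 = (-a/19)*A + 210 = -A*a/19 + 210 = 210 - A*a/19)
-22963/(-18496/24513 + l(m, 37)/(-44475)) = -22963/(-18496/24513 + (210 - 1/19*37*161)/(-44475)) = -22963/(-18496*1/24513 + (210 - 5957/19)*(-1/44475)) = -22963/(-18496/24513 - 1967/19*(-1/44475)) = -22963/(-18496/24513 + 1967/845025) = -22963/(-5193788443/6904699275) = -22963*(-6904699275/5193788443) = 158552609451825/5193788443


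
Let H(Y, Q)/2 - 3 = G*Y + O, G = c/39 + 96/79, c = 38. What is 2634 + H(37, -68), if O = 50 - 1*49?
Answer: 8639206/3081 ≈ 2804.0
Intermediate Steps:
O = 1 (O = 50 - 49 = 1)
G = 6746/3081 (G = 38/39 + 96/79 = 6746/3081 ≈ 2.1895)
H(Y, Q) = 8 + 13492*Y/3081 (H(Y, Q) = 6 + 2*(6746*Y/3081 + 1) = 6 + 2*(1 + 6746*Y/3081) = 6 + (2 + 13492*Y/3081) = 8 + 13492*Y/3081)
2634 + H(37, -68) = 2634 + (8 + (13492/3081)*37) = 2634 + (8 + 499204/3081) = 2634 + 523852/3081 = 8639206/3081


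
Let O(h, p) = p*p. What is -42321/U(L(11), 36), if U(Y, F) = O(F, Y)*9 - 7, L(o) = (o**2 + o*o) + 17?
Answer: -42321/603722 ≈ -0.070100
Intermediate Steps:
O(h, p) = p**2
L(o) = 17 + 2*o**2 (L(o) = (o**2 + o**2) + 17 = 2*o**2 + 17 = 17 + 2*o**2)
U(Y, F) = -7 + 9*Y**2 (U(Y, F) = Y**2*9 - 7 = 9*Y**2 - 7 = -7 + 9*Y**2)
-42321/U(L(11), 36) = -42321/(-7 + 9*(17 + 2*11**2)**2) = -42321/(-7 + 9*(17 + 2*121)**2) = -42321/(-7 + 9*(17 + 242)**2) = -42321/(-7 + 9*259**2) = -42321/(-7 + 9*67081) = -42321/(-7 + 603729) = -42321/603722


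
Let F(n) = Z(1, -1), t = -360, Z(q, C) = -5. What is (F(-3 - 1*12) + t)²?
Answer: 133225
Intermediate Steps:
F(n) = -5
(F(-3 - 1*12) + t)² = (-5 - 360)² = (-365)² = 133225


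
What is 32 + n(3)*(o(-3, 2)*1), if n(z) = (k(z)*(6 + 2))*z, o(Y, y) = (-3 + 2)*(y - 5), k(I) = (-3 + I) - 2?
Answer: -112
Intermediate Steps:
k(I) = -5 + I
o(Y, y) = 5 - y (o(Y, y) = -(-5 + y) = 5 - y)
n(z) = z*(-40 + 8*z) (n(z) = ((-5 + z)*(6 + 2))*z = ((-5 + z)*8)*z = (-40 + 8*z)*z = z*(-40 + 8*z))
32 + n(3)*(o(-3, 2)*1) = 32 + (8*3*(-5 + 3))*((5 - 1*2)*1) = 32 + (8*3*(-2))*((5 - 2)*1) = 32 - 144 = -112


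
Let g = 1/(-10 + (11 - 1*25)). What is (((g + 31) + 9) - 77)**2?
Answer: 790321/576 ≈ 1372.1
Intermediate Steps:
g = -1/24 (g = 1/(-10 + (11 - 25)) = 1/(-10 - 14) = 1/(-24) = -1/24 ≈ -0.041667)
(((g + 31) + 9) - 77)**2 = (((-1/24 + 31) + 9) - 77)**2 = ((743/24 + 9) - 77)**2 = (959/24 - 77)**2 = (-889/24)**2 = 790321/576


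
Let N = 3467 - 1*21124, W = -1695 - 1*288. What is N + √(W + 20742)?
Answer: -17657 + 13*√111 ≈ -17520.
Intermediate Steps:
W = -1983 (W = -1695 - 288 = -1983)
N = -17657 (N = 3467 - 21124 = -17657)
N + √(W + 20742) = -17657 + √(-1983 + 20742) = -17657 + √18759 = -17657 + 13*√111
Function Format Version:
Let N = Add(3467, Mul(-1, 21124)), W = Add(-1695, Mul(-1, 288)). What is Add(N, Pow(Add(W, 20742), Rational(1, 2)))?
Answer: Add(-17657, Mul(13, Pow(111, Rational(1, 2)))) ≈ -17520.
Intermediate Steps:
W = -1983 (W = Add(-1695, -288) = -1983)
N = -17657 (N = Add(3467, -21124) = -17657)
Add(N, Pow(Add(W, 20742), Rational(1, 2))) = Add(-17657, Pow(Add(-1983, 20742), Rational(1, 2))) = Add(-17657, Pow(18759, Rational(1, 2))) = Add(-17657, Mul(13, Pow(111, Rational(1, 2))))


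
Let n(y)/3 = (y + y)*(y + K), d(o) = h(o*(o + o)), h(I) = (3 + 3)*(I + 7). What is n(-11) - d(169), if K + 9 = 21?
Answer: -342840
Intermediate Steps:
K = 12 (K = -9 + 21 = 12)
h(I) = 42 + 6*I (h(I) = 6*(7 + I) = 42 + 6*I)
d(o) = 42 + 12*o² (d(o) = 42 + 6*(o*(o + o)) = 42 + 6*(o*(2*o)) = 42 + 6*(2*o²) = 42 + 12*o²)
n(y) = 6*y*(12 + y) (n(y) = 3*((y + y)*(y + 12)) = 3*((2*y)*(12 + y)) = 3*(2*y*(12 + y)) = 6*y*(12 + y))
n(-11) - d(169) = 6*(-11)*(12 - 11) - (42 + 12*169²) = 6*(-11)*1 - (42 + 12*28561) = -66 - (42 + 342732) = -66 - 1*342774 = -66 - 342774 = -342840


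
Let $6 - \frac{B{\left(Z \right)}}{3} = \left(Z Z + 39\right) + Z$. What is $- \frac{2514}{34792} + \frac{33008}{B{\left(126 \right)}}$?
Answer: $- \frac{634675153}{836834580} \approx -0.75842$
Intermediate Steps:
$B{\left(Z \right)} = -99 - 3 Z - 3 Z^{2}$ ($B{\left(Z \right)} = 18 - 3 \left(\left(Z Z + 39\right) + Z\right) = 18 - 3 \left(\left(Z^{2} + 39\right) + Z\right) = 18 - 3 \left(\left(39 + Z^{2}\right) + Z\right) = 18 - 3 \left(39 + Z + Z^{2}\right) = 18 - \left(117 + 3 Z + 3 Z^{2}\right) = -99 - 3 Z - 3 Z^{2}$)
$- \frac{2514}{34792} + \frac{33008}{B{\left(126 \right)}} = - \frac{2514}{34792} + \frac{33008}{-99 - 378 - 3 \cdot 126^{2}} = \left(-2514\right) \frac{1}{34792} + \frac{33008}{-99 - 378 - 47628} = - \frac{1257}{17396} + \frac{33008}{-99 - 378 - 47628} = - \frac{1257}{17396} + \frac{33008}{-48105} = - \frac{1257}{17396} + 33008 \left(- \frac{1}{48105}\right) = - \frac{1257}{17396} - \frac{33008}{48105} = - \frac{634675153}{836834580}$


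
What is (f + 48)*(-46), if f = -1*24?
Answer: -1104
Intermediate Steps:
f = -24
(f + 48)*(-46) = (-24 + 48)*(-46) = 24*(-46) = -1104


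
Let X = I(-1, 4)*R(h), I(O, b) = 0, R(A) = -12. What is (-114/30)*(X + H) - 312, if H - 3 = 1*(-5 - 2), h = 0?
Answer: -1484/5 ≈ -296.80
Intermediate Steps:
H = -4 (H = 3 + 1*(-5 - 2) = 3 + 1*(-7) = 3 - 7 = -4)
X = 0 (X = 0*(-12) = 0)
(-114/30)*(X + H) - 312 = (-114/30)*(0 - 4) - 312 = -114*1/30*(-4) - 312 = -19/5*(-4) - 312 = 76/5 - 312 = -1484/5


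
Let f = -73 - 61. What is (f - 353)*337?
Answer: -164119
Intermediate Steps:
f = -134
(f - 353)*337 = (-134 - 353)*337 = -487*337 = -164119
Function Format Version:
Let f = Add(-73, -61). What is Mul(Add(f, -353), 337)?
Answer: -164119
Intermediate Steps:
f = -134
Mul(Add(f, -353), 337) = Mul(Add(-134, -353), 337) = Mul(-487, 337) = -164119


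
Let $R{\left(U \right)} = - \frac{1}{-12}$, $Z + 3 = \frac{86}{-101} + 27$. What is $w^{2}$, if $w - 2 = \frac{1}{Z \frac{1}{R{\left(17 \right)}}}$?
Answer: $\frac{3159901369}{787139136} \approx 4.0144$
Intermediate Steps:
$Z = \frac{2338}{101}$ ($Z = -3 + \left(\frac{86}{-101} + 27\right) = -3 + \left(86 \left(- \frac{1}{101}\right) + 27\right) = -3 + \left(- \frac{86}{101} + 27\right) = -3 + \frac{2641}{101} = \frac{2338}{101} \approx 23.148$)
$R{\left(U \right)} = \frac{1}{12}$ ($R{\left(U \right)} = \left(-1\right) \left(- \frac{1}{12}\right) = \frac{1}{12}$)
$w = \frac{56213}{28056}$ ($w = 2 + \frac{1}{\frac{2338}{101} \frac{1}{\frac{1}{12}}} = 2 + \frac{1}{\frac{2338}{101} \cdot 12} = 2 + \frac{1}{\frac{28056}{101}} = 2 + \frac{101}{28056} = \frac{56213}{28056} \approx 2.0036$)
$w^{2} = \left(\frac{56213}{28056}\right)^{2} = \frac{3159901369}{787139136}$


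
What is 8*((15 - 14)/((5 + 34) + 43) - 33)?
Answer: -10820/41 ≈ -263.90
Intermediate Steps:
8*((15 - 14)/((5 + 34) + 43) - 33) = 8*(1/(39 + 43) - 33) = 8*(1/82 - 33) = 8*(-2705/82) = -10820/41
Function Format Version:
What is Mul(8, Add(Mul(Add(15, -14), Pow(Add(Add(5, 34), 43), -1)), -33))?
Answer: Rational(-10820, 41) ≈ -263.90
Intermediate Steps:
Mul(8, Add(Mul(Add(15, -14), Pow(Add(Add(5, 34), 43), -1)), -33)) = Mul(8, Add(Mul(1, Pow(Add(39, 43), -1)), -33)) = Mul(8, Add(Mul(1, Pow(82, -1)), -33)) = Mul(8, Add(Mul(1, Rational(1, 82)), -33)) = Mul(8, Add(Rational(1, 82), -33)) = Mul(8, Rational(-2705, 82)) = Rational(-10820, 41)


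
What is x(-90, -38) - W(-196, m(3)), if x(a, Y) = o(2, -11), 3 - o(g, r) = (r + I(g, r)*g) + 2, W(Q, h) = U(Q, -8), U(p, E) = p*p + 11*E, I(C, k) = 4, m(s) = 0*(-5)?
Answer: -38324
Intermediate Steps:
m(s) = 0
U(p, E) = p² + 11*E
W(Q, h) = -88 + Q² (W(Q, h) = Q² + 11*(-8) = Q² - 88 = -88 + Q²)
o(g, r) = 1 - r - 4*g (o(g, r) = 3 - ((r + 4*g) + 2) = 3 - (2 + r + 4*g) = 3 + (-2 - r - 4*g) = 1 - r - 4*g)
x(a, Y) = 4 (x(a, Y) = 1 - 1*(-11) - 4*2 = 1 + 11 - 8 = 4)
x(-90, -38) - W(-196, m(3)) = 4 - (-88 + (-196)²) = 4 - (-88 + 38416) = 4 - 1*38328 = 4 - 38328 = -38324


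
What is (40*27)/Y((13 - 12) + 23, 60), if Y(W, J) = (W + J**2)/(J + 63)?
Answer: 5535/151 ≈ 36.656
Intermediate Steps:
Y(W, J) = (W + J**2)/(63 + J)
(40*27)/Y((13 - 12) + 23, 60) = (40*27)/(((((13 - 12) + 23) + 60**2)/(63 + 60))) = 1080/((((1 + 23) + 3600)/123)) = 1080/(((24 + 3600)/123)) = 1080/(((1/123)*3624)) = 1080/(1208/41) = 1080*(41/1208) = 5535/151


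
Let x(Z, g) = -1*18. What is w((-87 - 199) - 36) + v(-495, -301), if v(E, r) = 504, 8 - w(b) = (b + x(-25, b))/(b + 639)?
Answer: 162644/317 ≈ 513.07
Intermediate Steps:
x(Z, g) = -18
w(b) = 8 - (-18 + b)/(639 + b) (w(b) = 8 - (b - 18)/(b + 639) = 8 - (-18 + b)/(639 + b))
w((-87 - 199) - 36) + v(-495, -301) = (5130 + 7*((-87 - 199) - 36))/(639 + ((-87 - 199) - 36)) + 504 = (5130 + 7*(-286 - 36))/(639 + (-286 - 36)) + 504 = (5130 + 7*(-322))/(639 - 322) + 504 = (5130 - 2254)/317 + 504 = (1/317)*2876 + 504 = 2876/317 + 504 = 162644/317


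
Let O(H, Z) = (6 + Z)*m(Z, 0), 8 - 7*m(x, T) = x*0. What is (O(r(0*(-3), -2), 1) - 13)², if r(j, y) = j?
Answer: 25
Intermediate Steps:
m(x, T) = 8/7 (m(x, T) = 8/7 - x*0/7 = 8/7 - ⅐*0 = 8/7 + 0 = 8/7)
O(H, Z) = 48/7 + 8*Z/7 (O(H, Z) = (6 + Z)*(8/7) = 48/7 + 8*Z/7)
(O(r(0*(-3), -2), 1) - 13)² = ((48/7 + (8/7)*1) - 13)² = ((48/7 + 8/7) - 13)² = (8 - 13)² = (-5)² = 25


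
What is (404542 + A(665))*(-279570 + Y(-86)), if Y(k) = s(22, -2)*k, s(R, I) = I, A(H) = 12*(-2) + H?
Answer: -113207319834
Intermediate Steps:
A(H) = -24 + H
Y(k) = -2*k
(404542 + A(665))*(-279570 + Y(-86)) = (404542 + (-24 + 665))*(-279570 - 2*(-86)) = (404542 + 641)*(-279570 + 172) = 405183*(-279398) = -113207319834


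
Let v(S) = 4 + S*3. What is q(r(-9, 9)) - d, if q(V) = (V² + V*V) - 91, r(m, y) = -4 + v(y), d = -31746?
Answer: 33113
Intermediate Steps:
v(S) = 4 + 3*S
r(m, y) = 3*y (r(m, y) = -4 + (4 + 3*y) = 3*y)
q(V) = -91 + 2*V² (q(V) = (V² + V²) - 91 = 2*V² - 91 = -91 + 2*V²)
q(r(-9, 9)) - d = (-91 + 2*(3*9)²) - 1*(-31746) = (-91 + 2*27²) + 31746 = (-91 + 2*729) + 31746 = (-91 + 1458) + 31746 = 1367 + 31746 = 33113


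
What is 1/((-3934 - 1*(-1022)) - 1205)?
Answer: -1/4117 ≈ -0.00024290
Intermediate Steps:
1/((-3934 - 1*(-1022)) - 1205) = 1/((-3934 + 1022) - 1205) = 1/(-2912 - 1205) = 1/(-4117) = -1/4117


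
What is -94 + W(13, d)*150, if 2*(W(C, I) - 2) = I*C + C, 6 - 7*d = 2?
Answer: 12167/7 ≈ 1738.1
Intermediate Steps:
d = 4/7 (d = 6/7 - 1/7*2 = 6/7 - 2/7 = 4/7 ≈ 0.57143)
W(C, I) = 2 + C/2 + C*I/2 (W(C, I) = 2 + (I*C + C)/2 = 2 + (C*I + C)/2 = 2 + (C + C*I)/2 = 2 + (C/2 + C*I/2) = 2 + C/2 + C*I/2)
-94 + W(13, d)*150 = -94 + (2 + (1/2)*13 + (1/2)*13*(4/7))*150 = -94 + (2 + 13/2 + 26/7)*150 = -94 + (171/14)*150 = -94 + 12825/7 = 12167/7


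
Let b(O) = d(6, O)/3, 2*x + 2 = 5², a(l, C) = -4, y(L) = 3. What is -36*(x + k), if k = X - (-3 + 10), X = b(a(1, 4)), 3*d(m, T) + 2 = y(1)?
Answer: -166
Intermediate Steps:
d(m, T) = ⅓ (d(m, T) = -⅔ + (⅓)*3 = -⅔ + 1 = ⅓)
x = 23/2 (x = -1 + (½)*5² = -1 + (½)*25 = -1 + 25/2 = 23/2 ≈ 11.500)
b(O) = ⅑ (b(O) = (⅓)/3 = (⅓)*(⅓) = ⅑)
X = ⅑ ≈ 0.11111
k = -62/9 (k = ⅑ - (-3 + 10) = ⅑ - 1*7 = ⅑ - 7 = -62/9 ≈ -6.8889)
-36*(x + k) = -36*(23/2 - 62/9) = -36*83/18 = -166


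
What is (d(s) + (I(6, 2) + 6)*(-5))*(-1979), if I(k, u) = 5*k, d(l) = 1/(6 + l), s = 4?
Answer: 3560221/10 ≈ 3.5602e+5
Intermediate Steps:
(d(s) + (I(6, 2) + 6)*(-5))*(-1979) = (1/(6 + 4) + (5*6 + 6)*(-5))*(-1979) = (1/10 + (30 + 6)*(-5))*(-1979) = (1/10 + 36*(-5))*(-1979) = (1/10 - 180)*(-1979) = -1799/10*(-1979) = 3560221/10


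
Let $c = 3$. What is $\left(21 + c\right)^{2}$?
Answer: $576$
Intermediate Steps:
$\left(21 + c\right)^{2} = \left(21 + 3\right)^{2} = 24^{2} = 576$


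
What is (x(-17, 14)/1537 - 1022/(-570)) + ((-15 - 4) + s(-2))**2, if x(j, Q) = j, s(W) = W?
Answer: 193958407/438045 ≈ 442.78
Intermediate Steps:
(x(-17, 14)/1537 - 1022/(-570)) + ((-15 - 4) + s(-2))**2 = (-17/1537 - 1022/(-570)) + ((-15 - 4) - 2)**2 = (-17*1/1537 - 1022*(-1/570)) + (-19 - 2)**2 = (-17/1537 + 511/285) + (-21)**2 = 780562/438045 + 441 = 193958407/438045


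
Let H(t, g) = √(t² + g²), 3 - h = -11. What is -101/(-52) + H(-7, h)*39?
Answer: 101/52 + 273*√5 ≈ 612.39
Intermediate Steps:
h = 14 (h = 3 - 1*(-11) = 3 + 11 = 14)
H(t, g) = √(g² + t²)
-101/(-52) + H(-7, h)*39 = -101/(-52) + √(14² + (-7)²)*39 = -101*(-1/52) + √(196 + 49)*39 = 101/52 + √245*39 = 101/52 + (7*√5)*39 = 101/52 + 273*√5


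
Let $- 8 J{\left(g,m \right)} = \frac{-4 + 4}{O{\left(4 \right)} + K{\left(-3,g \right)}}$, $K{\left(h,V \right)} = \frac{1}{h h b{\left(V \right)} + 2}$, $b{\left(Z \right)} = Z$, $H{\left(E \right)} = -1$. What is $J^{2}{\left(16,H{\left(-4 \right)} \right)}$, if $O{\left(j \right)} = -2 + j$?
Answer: $0$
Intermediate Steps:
$K{\left(h,V \right)} = \frac{1}{2 + V h^{2}}$ ($K{\left(h,V \right)} = \frac{1}{h h V + 2} = \frac{1}{h^{2} V + 2} = \frac{1}{V h^{2} + 2} = \frac{1}{2 + V h^{2}}$)
$J{\left(g,m \right)} = 0$ ($J{\left(g,m \right)} = - \frac{\left(-4 + 4\right) \frac{1}{\left(-2 + 4\right) + \frac{1}{2 + g \left(-3\right)^{2}}}}{8} = - \frac{0 \frac{1}{2 + \frac{1}{2 + g 9}}}{8} = - \frac{0 \frac{1}{2 + \frac{1}{2 + 9 g}}}{8} = \left(- \frac{1}{8}\right) 0 = 0$)
$J^{2}{\left(16,H{\left(-4 \right)} \right)} = 0^{2} = 0$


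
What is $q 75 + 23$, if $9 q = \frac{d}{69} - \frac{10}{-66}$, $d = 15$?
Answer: $\frac{59371}{2277} \approx 26.074$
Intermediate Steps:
$q = \frac{280}{6831}$ ($q = \frac{\frac{15}{69} - \frac{10}{-66}}{9} = \frac{15 \cdot \frac{1}{69} - - \frac{5}{33}}{9} = \frac{\frac{5}{23} + \frac{5}{33}}{9} = \frac{1}{9} \cdot \frac{280}{759} = \frac{280}{6831} \approx 0.04099$)
$q 75 + 23 = \frac{280}{6831} \cdot 75 + 23 = \frac{7000}{2277} + 23 = \frac{59371}{2277}$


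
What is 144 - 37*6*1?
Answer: -78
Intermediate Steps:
144 - 37*6*1 = 144 - 222*1 = 144 - 222 = -78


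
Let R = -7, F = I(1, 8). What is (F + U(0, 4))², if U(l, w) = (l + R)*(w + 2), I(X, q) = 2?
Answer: 1600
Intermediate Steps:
F = 2
U(l, w) = (-7 + l)*(2 + w) (U(l, w) = (l - 7)*(w + 2) = (-7 + l)*(2 + w))
(F + U(0, 4))² = (2 + (-14 - 7*4 + 2*0 + 0*4))² = (2 + (-14 - 28 + 0 + 0))² = (2 - 42)² = (-40)² = 1600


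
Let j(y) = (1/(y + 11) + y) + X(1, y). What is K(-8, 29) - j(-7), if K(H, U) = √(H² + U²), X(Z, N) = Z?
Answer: 23/4 + √905 ≈ 35.833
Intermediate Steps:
j(y) = 1 + y + 1/(11 + y) (j(y) = (1/(y + 11) + y) + 1 = (1/(11 + y) + y) + 1 = (y + 1/(11 + y)) + 1 = 1 + y + 1/(11 + y))
K(-8, 29) - j(-7) = √((-8)² + 29²) - (12 + (-7)² + 12*(-7))/(11 - 7) = √(64 + 841) - (12 + 49 - 84)/4 = √905 - (-23)/4 = √905 - 1*(-23/4) = √905 + 23/4 = 23/4 + √905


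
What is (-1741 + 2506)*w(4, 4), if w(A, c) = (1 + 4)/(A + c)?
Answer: 3825/8 ≈ 478.13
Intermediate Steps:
w(A, c) = 5/(A + c)
(-1741 + 2506)*w(4, 4) = (-1741 + 2506)*(5/(4 + 4)) = 765*(5/8) = 3825/8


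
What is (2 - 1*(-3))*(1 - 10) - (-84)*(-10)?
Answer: -885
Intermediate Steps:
(2 - 1*(-3))*(1 - 10) - (-84)*(-10) = (2 + 3)*(-9) - 14*60 = 5*(-9) - 840 = -45 - 840 = -885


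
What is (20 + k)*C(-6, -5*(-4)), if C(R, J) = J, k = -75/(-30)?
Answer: 450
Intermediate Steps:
k = 5/2 (k = -75*(-1/30) = 5/2 ≈ 2.5000)
(20 + k)*C(-6, -5*(-4)) = (20 + 5/2)*(-5*(-4)) = (45/2)*20 = 450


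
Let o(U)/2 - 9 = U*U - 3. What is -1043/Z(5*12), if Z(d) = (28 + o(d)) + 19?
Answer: -149/1037 ≈ -0.14368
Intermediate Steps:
o(U) = 12 + 2*U**2 (o(U) = 18 + 2*(U*U - 3) = 18 + 2*(U**2 - 3) = 18 + 2*(-3 + U**2) = 18 + (-6 + 2*U**2) = 12 + 2*U**2)
Z(d) = 59 + 2*d**2 (Z(d) = (28 + (12 + 2*d**2)) + 19 = (40 + 2*d**2) + 19 = 59 + 2*d**2)
-1043/Z(5*12) = -1043/(59 + 2*(5*12)**2) = -1043/(59 + 2*60**2) = -1043/(59 + 2*3600) = -1043/(59 + 7200) = -1043/7259 = -1043*1/7259 = -149/1037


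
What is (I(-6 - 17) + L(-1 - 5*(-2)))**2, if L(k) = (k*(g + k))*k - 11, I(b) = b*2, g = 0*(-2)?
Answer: 451584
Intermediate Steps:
g = 0
I(b) = 2*b
L(k) = -11 + k**3 (L(k) = (k*(0 + k))*k - 11 = (k*k)*k - 11 = k**2*k - 11 = k**3 - 11 = -11 + k**3)
(I(-6 - 17) + L(-1 - 5*(-2)))**2 = (2*(-6 - 17) + (-11 + (-1 - 5*(-2))**3))**2 = (2*(-23) + (-11 + (-1 + 10)**3))**2 = (-46 + (-11 + 9**3))**2 = (-46 + (-11 + 729))**2 = (-46 + 718)**2 = 672**2 = 451584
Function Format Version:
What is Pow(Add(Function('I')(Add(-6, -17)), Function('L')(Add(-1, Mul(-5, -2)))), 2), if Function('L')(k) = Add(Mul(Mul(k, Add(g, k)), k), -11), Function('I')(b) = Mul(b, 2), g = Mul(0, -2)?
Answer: 451584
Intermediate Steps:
g = 0
Function('I')(b) = Mul(2, b)
Function('L')(k) = Add(-11, Pow(k, 3)) (Function('L')(k) = Add(Mul(Mul(k, Add(0, k)), k), -11) = Add(Mul(Mul(k, k), k), -11) = Add(Mul(Pow(k, 2), k), -11) = Add(Pow(k, 3), -11) = Add(-11, Pow(k, 3)))
Pow(Add(Function('I')(Add(-6, -17)), Function('L')(Add(-1, Mul(-5, -2)))), 2) = Pow(Add(Mul(2, Add(-6, -17)), Add(-11, Pow(Add(-1, Mul(-5, -2)), 3))), 2) = Pow(Add(Mul(2, -23), Add(-11, Pow(Add(-1, 10), 3))), 2) = Pow(Add(-46, Add(-11, Pow(9, 3))), 2) = Pow(Add(-46, Add(-11, 729)), 2) = Pow(Add(-46, 718), 2) = Pow(672, 2) = 451584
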